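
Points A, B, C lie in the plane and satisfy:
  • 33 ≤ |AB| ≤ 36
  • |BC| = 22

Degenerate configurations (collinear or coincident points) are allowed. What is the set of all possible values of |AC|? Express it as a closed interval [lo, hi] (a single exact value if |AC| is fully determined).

|AB| ∈ [33, 36]
|BC| ∈ {22}
|AC| ∈ [11, 58]

|AC| ∈ [11, 58]  (≈ [11.0000, 58.0000])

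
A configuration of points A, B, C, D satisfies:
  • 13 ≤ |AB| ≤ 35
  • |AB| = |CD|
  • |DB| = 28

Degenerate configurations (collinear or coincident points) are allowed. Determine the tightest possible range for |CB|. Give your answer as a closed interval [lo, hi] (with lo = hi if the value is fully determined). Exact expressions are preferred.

|AB| ∈ [13, 35]
|BD| ∈ {28}
|CD| ∈ [13, 35]
|AD| ∈ [0, 63]
|BC| ∈ [0, 63]
|AC| ∈ [0, 98]

|CB| ∈ [0, 63]  (≈ [0.0000, 63.0000])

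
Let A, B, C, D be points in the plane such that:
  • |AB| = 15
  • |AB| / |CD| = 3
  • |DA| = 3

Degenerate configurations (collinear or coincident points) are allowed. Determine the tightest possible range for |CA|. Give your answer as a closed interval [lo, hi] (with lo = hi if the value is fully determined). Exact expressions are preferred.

|AB| ∈ {15}
|AD| ∈ {3}
|CD| ∈ {5}
|BD| ∈ [12, 18]
|AC| ∈ [2, 8]
|BC| ∈ [7, 23]

|CA| ∈ [2, 8]  (≈ [2.0000, 8.0000])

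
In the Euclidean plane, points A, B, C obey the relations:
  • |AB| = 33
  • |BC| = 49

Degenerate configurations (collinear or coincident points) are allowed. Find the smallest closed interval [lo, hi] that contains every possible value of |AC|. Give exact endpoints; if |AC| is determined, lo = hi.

|AC| ∈ [16, 82]  (≈ [16.0000, 82.0000])

|AB| ∈ {33}
|BC| ∈ {49}
|AC| ∈ [16, 82]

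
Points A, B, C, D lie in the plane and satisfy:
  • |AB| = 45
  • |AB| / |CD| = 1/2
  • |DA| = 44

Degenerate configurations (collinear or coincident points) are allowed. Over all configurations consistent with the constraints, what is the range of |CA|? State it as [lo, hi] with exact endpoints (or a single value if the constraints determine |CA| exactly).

|AB| ∈ {45}
|AD| ∈ {44}
|CD| ∈ {90}
|BD| ∈ [1, 89]
|AC| ∈ [46, 134]
|BC| ∈ [1, 179]

|CA| ∈ [46, 134]  (≈ [46.0000, 134.0000])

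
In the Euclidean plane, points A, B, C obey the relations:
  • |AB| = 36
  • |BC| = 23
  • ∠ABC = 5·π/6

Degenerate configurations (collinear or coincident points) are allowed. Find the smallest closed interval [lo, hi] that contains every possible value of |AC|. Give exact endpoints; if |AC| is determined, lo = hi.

|AB| ∈ {36}
|BC| ∈ {23}
|AC| ∈ {√(828·√(3) + 1825)}

|AC| = √(828·√(3) + 1825)  (≈ 57.0889)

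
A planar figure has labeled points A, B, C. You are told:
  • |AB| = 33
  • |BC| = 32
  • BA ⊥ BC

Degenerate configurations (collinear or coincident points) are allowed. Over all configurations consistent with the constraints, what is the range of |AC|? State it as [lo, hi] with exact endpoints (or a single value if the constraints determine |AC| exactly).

|AB| ∈ {33}
|BC| ∈ {32}
|AC| ∈ {√(2113)}

|AC| = √(2113)  (≈ 45.9674)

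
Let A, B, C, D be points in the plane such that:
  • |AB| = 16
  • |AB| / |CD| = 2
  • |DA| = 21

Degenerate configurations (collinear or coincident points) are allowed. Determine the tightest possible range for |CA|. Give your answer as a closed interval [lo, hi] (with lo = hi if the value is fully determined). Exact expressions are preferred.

|CA| ∈ [13, 29]  (≈ [13.0000, 29.0000])

|AB| ∈ {16}
|AD| ∈ {21}
|CD| ∈ {8}
|BD| ∈ [5, 37]
|AC| ∈ [13, 29]
|BC| ∈ [0, 45]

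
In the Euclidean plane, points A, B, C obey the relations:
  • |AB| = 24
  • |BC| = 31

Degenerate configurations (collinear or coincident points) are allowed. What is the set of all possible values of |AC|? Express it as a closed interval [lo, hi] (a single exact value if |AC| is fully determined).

|AB| ∈ {24}
|BC| ∈ {31}
|AC| ∈ [7, 55]

|AC| ∈ [7, 55]  (≈ [7.0000, 55.0000])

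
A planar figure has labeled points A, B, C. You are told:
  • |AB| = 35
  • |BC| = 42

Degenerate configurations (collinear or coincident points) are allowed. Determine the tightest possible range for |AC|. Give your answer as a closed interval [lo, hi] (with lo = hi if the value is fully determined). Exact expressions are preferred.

|AC| ∈ [7, 77]  (≈ [7.0000, 77.0000])

|AB| ∈ {35}
|BC| ∈ {42}
|AC| ∈ [7, 77]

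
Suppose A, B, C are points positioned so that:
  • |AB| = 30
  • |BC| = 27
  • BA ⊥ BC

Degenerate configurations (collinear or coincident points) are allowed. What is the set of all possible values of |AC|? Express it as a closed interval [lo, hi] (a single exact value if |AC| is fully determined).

|AB| ∈ {30}
|BC| ∈ {27}
|AC| ∈ {3·√(181)}

|AC| = 3·√(181)  (≈ 40.3609)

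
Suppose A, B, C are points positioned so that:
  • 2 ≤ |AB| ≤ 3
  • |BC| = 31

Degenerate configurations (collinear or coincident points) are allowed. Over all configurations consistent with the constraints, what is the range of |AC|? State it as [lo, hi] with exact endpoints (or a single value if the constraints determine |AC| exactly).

|AC| ∈ [28, 34]  (≈ [28.0000, 34.0000])

|AB| ∈ [2, 3]
|BC| ∈ {31}
|AC| ∈ [28, 34]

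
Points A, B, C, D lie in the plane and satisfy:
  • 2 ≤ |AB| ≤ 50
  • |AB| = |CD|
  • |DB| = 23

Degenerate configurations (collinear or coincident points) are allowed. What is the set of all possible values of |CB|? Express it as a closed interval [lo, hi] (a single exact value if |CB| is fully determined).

|AB| ∈ [2, 50]
|BD| ∈ {23}
|CD| ∈ [2, 50]
|AD| ∈ [0, 73]
|BC| ∈ [0, 73]
|AC| ∈ [0, 123]

|CB| ∈ [0, 73]  (≈ [0.0000, 73.0000])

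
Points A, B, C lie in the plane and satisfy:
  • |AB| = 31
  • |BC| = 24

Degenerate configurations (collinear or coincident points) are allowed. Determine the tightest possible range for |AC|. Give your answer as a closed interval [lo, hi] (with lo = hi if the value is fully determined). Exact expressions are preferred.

|AC| ∈ [7, 55]  (≈ [7.0000, 55.0000])

|AB| ∈ {31}
|BC| ∈ {24}
|AC| ∈ [7, 55]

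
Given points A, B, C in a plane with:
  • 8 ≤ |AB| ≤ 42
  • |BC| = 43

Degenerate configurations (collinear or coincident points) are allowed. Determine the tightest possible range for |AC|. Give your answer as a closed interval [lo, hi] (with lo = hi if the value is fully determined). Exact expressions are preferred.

|AB| ∈ [8, 42]
|BC| ∈ {43}
|AC| ∈ [1, 85]

|AC| ∈ [1, 85]  (≈ [1.0000, 85.0000])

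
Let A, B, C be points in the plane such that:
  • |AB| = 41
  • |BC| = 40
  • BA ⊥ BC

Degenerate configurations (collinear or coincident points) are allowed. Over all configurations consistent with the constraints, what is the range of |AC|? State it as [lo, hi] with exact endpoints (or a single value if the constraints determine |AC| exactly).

|AB| ∈ {41}
|BC| ∈ {40}
|AC| ∈ {√(3281)}

|AC| = √(3281)  (≈ 57.2800)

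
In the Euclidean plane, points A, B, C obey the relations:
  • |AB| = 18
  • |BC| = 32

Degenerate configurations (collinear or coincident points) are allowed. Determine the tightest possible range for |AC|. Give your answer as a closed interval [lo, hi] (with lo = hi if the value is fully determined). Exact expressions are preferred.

|AB| ∈ {18}
|BC| ∈ {32}
|AC| ∈ [14, 50]

|AC| ∈ [14, 50]  (≈ [14.0000, 50.0000])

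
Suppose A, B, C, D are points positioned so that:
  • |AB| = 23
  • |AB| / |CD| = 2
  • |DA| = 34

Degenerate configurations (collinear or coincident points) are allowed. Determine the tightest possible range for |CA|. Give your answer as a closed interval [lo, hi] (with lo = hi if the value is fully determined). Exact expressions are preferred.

|CA| ∈ [45/2, 91/2]  (≈ [22.5000, 45.5000])

|AB| ∈ {23}
|AD| ∈ {34}
|CD| ∈ {23/2}
|BD| ∈ [11, 57]
|AC| ∈ [45/2, 91/2]
|BC| ∈ [0, 137/2]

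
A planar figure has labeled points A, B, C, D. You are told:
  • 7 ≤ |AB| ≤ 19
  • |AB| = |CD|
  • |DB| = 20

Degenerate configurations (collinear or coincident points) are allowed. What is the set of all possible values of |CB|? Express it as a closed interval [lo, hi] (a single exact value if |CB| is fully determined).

|AB| ∈ [7, 19]
|BD| ∈ {20}
|CD| ∈ [7, 19]
|AD| ∈ [1, 39]
|BC| ∈ [1, 39]
|AC| ∈ [0, 58]

|CB| ∈ [1, 39]  (≈ [1.0000, 39.0000])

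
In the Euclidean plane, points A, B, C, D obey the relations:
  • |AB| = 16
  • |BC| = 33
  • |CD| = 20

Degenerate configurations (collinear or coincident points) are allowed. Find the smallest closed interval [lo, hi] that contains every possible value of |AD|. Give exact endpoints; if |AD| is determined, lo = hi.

|AD| ∈ [0, 69]  (≈ [0.0000, 69.0000])

|AB| ∈ {16}
|BC| ∈ {33}
|CD| ∈ {20}
|AC| ∈ [17, 49]
|BD| ∈ [13, 53]
|AD| ∈ [0, 69]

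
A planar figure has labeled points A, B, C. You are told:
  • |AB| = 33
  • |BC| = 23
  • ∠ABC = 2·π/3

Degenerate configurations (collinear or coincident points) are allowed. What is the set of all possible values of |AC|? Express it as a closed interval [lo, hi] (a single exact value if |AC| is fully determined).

|AC| = √(2377)  (≈ 48.7545)

|AB| ∈ {33}
|BC| ∈ {23}
|AC| ∈ {√(2377)}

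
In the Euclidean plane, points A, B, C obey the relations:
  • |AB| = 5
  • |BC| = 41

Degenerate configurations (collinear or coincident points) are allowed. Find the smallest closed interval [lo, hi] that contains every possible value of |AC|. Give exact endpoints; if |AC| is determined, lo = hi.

|AB| ∈ {5}
|BC| ∈ {41}
|AC| ∈ [36, 46]

|AC| ∈ [36, 46]  (≈ [36.0000, 46.0000])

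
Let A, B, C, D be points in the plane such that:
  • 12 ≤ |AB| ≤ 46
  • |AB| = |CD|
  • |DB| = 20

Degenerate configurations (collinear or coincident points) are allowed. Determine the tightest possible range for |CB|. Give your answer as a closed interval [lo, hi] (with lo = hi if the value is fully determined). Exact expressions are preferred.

|CB| ∈ [0, 66]  (≈ [0.0000, 66.0000])

|AB| ∈ [12, 46]
|BD| ∈ {20}
|CD| ∈ [12, 46]
|AD| ∈ [0, 66]
|BC| ∈ [0, 66]
|AC| ∈ [0, 112]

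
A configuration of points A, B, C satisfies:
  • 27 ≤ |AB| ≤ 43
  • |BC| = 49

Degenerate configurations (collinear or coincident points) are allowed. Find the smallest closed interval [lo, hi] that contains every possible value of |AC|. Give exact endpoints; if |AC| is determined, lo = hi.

|AB| ∈ [27, 43]
|BC| ∈ {49}
|AC| ∈ [6, 92]

|AC| ∈ [6, 92]  (≈ [6.0000, 92.0000])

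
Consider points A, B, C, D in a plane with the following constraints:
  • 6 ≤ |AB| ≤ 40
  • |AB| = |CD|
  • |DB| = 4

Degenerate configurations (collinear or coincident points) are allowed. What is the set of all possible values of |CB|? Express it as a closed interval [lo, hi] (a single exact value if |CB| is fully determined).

|CB| ∈ [2, 44]  (≈ [2.0000, 44.0000])

|AB| ∈ [6, 40]
|BD| ∈ {4}
|CD| ∈ [6, 40]
|AD| ∈ [2, 44]
|BC| ∈ [2, 44]
|AC| ∈ [0, 84]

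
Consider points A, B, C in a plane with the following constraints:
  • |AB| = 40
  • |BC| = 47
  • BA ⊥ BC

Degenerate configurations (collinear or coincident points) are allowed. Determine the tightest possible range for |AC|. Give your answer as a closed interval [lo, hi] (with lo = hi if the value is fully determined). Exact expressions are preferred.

|AC| = √(3809)  (≈ 61.7171)

|AB| ∈ {40}
|BC| ∈ {47}
|AC| ∈ {√(3809)}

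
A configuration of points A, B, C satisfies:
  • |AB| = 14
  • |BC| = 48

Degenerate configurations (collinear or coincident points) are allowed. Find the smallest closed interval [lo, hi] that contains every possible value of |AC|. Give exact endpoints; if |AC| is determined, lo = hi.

|AC| ∈ [34, 62]  (≈ [34.0000, 62.0000])

|AB| ∈ {14}
|BC| ∈ {48}
|AC| ∈ [34, 62]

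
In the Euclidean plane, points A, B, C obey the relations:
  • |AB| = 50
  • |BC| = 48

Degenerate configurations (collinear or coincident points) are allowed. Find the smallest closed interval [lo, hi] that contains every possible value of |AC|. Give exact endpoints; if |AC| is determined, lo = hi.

|AC| ∈ [2, 98]  (≈ [2.0000, 98.0000])

|AB| ∈ {50}
|BC| ∈ {48}
|AC| ∈ [2, 98]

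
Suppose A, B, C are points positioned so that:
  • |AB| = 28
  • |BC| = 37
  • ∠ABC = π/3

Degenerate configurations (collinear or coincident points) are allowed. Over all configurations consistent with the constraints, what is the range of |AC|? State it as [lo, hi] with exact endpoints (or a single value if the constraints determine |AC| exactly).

|AC| = √(1117)  (≈ 33.4215)

|AB| ∈ {28}
|BC| ∈ {37}
|AC| ∈ {√(1117)}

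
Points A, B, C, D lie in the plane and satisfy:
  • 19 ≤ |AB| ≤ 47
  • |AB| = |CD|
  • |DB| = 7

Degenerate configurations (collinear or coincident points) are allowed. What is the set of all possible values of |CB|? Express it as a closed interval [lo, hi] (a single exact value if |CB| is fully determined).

|AB| ∈ [19, 47]
|BD| ∈ {7}
|CD| ∈ [19, 47]
|AD| ∈ [12, 54]
|BC| ∈ [12, 54]
|AC| ∈ [0, 101]

|CB| ∈ [12, 54]  (≈ [12.0000, 54.0000])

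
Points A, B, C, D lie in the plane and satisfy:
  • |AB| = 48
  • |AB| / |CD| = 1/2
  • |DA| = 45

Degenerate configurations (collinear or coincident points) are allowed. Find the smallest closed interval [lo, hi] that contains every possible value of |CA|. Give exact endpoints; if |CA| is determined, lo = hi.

|CA| ∈ [51, 141]  (≈ [51.0000, 141.0000])

|AB| ∈ {48}
|AD| ∈ {45}
|CD| ∈ {96}
|BD| ∈ [3, 93]
|AC| ∈ [51, 141]
|BC| ∈ [3, 189]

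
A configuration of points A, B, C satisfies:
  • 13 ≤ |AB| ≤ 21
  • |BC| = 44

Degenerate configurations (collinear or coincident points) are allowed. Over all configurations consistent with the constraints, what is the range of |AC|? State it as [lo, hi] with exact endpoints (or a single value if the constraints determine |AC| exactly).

|AC| ∈ [23, 65]  (≈ [23.0000, 65.0000])

|AB| ∈ [13, 21]
|BC| ∈ {44}
|AC| ∈ [23, 65]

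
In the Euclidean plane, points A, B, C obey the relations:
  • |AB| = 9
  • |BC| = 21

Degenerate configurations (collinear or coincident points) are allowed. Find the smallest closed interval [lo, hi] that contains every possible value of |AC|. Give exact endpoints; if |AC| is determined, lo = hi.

|AB| ∈ {9}
|BC| ∈ {21}
|AC| ∈ [12, 30]

|AC| ∈ [12, 30]  (≈ [12.0000, 30.0000])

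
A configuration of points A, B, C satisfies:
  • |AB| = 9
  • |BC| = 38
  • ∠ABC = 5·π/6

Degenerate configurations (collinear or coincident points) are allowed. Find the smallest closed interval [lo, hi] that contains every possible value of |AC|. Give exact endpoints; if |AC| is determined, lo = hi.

|AB| ∈ {9}
|BC| ∈ {38}
|AC| ∈ {√(342·√(3) + 1525)}

|AC| = √(342·√(3) + 1525)  (≈ 46.0148)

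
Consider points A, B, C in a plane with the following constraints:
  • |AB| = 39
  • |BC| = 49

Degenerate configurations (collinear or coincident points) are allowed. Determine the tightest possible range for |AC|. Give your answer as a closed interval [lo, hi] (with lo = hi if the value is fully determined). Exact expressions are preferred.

|AB| ∈ {39}
|BC| ∈ {49}
|AC| ∈ [10, 88]

|AC| ∈ [10, 88]  (≈ [10.0000, 88.0000])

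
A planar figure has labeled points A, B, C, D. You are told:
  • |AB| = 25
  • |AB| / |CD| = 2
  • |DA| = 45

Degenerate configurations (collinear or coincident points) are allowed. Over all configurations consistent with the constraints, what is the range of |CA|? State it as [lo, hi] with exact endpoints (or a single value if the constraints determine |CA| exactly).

|CA| ∈ [65/2, 115/2]  (≈ [32.5000, 57.5000])

|AB| ∈ {25}
|AD| ∈ {45}
|CD| ∈ {25/2}
|BD| ∈ [20, 70]
|AC| ∈ [65/2, 115/2]
|BC| ∈ [15/2, 165/2]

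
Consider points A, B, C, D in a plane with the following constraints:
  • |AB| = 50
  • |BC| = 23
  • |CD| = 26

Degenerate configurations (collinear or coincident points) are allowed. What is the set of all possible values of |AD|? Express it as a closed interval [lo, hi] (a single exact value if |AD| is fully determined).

|AD| ∈ [1, 99]  (≈ [1.0000, 99.0000])

|AB| ∈ {50}
|BC| ∈ {23}
|CD| ∈ {26}
|AC| ∈ [27, 73]
|BD| ∈ [3, 49]
|AD| ∈ [1, 99]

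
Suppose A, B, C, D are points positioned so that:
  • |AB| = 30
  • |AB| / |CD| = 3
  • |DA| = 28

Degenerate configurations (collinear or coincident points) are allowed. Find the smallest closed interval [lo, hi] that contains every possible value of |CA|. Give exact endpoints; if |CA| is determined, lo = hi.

|AB| ∈ {30}
|AD| ∈ {28}
|CD| ∈ {10}
|BD| ∈ [2, 58]
|AC| ∈ [18, 38]
|BC| ∈ [0, 68]

|CA| ∈ [18, 38]  (≈ [18.0000, 38.0000])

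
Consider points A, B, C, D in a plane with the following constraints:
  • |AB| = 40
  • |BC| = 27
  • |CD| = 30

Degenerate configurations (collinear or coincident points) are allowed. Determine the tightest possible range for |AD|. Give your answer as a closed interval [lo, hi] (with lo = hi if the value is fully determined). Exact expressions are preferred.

|AB| ∈ {40}
|BC| ∈ {27}
|CD| ∈ {30}
|AC| ∈ [13, 67]
|BD| ∈ [3, 57]
|AD| ∈ [0, 97]

|AD| ∈ [0, 97]  (≈ [0.0000, 97.0000])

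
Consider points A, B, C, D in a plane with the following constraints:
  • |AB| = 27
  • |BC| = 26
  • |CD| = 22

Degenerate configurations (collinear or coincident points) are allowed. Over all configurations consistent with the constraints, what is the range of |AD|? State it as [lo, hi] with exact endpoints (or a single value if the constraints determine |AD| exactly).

|AD| ∈ [0, 75]  (≈ [0.0000, 75.0000])

|AB| ∈ {27}
|BC| ∈ {26}
|CD| ∈ {22}
|AC| ∈ [1, 53]
|BD| ∈ [4, 48]
|AD| ∈ [0, 75]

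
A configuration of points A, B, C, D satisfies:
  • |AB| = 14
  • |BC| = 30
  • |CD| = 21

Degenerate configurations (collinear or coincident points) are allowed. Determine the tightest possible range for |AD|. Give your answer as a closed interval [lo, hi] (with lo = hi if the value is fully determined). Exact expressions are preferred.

|AD| ∈ [0, 65]  (≈ [0.0000, 65.0000])

|AB| ∈ {14}
|BC| ∈ {30}
|CD| ∈ {21}
|AC| ∈ [16, 44]
|BD| ∈ [9, 51]
|AD| ∈ [0, 65]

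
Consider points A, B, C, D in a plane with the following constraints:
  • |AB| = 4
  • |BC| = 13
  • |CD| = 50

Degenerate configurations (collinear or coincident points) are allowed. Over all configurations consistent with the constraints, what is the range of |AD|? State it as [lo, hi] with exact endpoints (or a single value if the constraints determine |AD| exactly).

|AD| ∈ [33, 67]  (≈ [33.0000, 67.0000])

|AB| ∈ {4}
|BC| ∈ {13}
|CD| ∈ {50}
|AC| ∈ [9, 17]
|BD| ∈ [37, 63]
|AD| ∈ [33, 67]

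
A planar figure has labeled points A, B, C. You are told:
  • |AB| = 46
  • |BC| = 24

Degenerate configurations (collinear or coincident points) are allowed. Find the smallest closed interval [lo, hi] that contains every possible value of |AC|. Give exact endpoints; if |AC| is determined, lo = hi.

|AB| ∈ {46}
|BC| ∈ {24}
|AC| ∈ [22, 70]

|AC| ∈ [22, 70]  (≈ [22.0000, 70.0000])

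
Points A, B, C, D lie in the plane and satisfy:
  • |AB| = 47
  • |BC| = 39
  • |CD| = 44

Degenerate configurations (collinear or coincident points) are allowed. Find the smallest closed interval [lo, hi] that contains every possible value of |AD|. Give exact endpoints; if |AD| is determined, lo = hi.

|AD| ∈ [0, 130]  (≈ [0.0000, 130.0000])

|AB| ∈ {47}
|BC| ∈ {39}
|CD| ∈ {44}
|AC| ∈ [8, 86]
|BD| ∈ [5, 83]
|AD| ∈ [0, 130]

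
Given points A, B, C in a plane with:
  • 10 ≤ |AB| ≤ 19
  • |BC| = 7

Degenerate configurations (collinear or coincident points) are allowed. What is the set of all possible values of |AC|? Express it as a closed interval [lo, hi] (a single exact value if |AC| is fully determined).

|AB| ∈ [10, 19]
|BC| ∈ {7}
|AC| ∈ [3, 26]

|AC| ∈ [3, 26]  (≈ [3.0000, 26.0000])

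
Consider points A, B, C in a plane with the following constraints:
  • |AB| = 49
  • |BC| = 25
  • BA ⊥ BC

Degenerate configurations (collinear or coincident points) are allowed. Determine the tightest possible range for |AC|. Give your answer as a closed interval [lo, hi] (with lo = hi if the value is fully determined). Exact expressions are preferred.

|AB| ∈ {49}
|BC| ∈ {25}
|AC| ∈ {√(3026)}

|AC| = √(3026)  (≈ 55.0091)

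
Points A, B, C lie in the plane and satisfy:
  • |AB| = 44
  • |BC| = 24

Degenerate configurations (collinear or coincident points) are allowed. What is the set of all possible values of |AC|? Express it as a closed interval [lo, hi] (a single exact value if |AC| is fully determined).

|AB| ∈ {44}
|BC| ∈ {24}
|AC| ∈ [20, 68]

|AC| ∈ [20, 68]  (≈ [20.0000, 68.0000])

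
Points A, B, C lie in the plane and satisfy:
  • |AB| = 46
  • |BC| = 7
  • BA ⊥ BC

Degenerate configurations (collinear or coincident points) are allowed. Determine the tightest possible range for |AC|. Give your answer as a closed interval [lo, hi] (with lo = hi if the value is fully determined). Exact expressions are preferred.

|AC| = √(2165)  (≈ 46.5296)

|AB| ∈ {46}
|BC| ∈ {7}
|AC| ∈ {√(2165)}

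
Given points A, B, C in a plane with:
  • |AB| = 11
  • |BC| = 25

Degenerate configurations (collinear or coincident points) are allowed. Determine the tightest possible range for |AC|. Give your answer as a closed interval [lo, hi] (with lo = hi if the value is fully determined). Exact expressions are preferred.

|AB| ∈ {11}
|BC| ∈ {25}
|AC| ∈ [14, 36]

|AC| ∈ [14, 36]  (≈ [14.0000, 36.0000])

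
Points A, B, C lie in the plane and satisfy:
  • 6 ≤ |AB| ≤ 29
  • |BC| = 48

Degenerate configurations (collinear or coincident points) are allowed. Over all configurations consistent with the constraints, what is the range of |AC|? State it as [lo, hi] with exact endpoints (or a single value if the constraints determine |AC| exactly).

|AB| ∈ [6, 29]
|BC| ∈ {48}
|AC| ∈ [19, 77]

|AC| ∈ [19, 77]  (≈ [19.0000, 77.0000])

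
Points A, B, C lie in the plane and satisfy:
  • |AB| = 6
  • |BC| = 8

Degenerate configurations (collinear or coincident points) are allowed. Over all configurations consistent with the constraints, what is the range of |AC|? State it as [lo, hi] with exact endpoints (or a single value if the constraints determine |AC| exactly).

|AC| ∈ [2, 14]  (≈ [2.0000, 14.0000])

|AB| ∈ {6}
|BC| ∈ {8}
|AC| ∈ [2, 14]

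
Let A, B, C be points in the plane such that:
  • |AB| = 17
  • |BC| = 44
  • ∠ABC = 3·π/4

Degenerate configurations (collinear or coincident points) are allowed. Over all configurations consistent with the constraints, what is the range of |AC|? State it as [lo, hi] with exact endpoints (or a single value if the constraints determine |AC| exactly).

|AC| = √(748·√(2) + 2225)  (≈ 57.2960)

|AB| ∈ {17}
|BC| ∈ {44}
|AC| ∈ {√(748·√(2) + 2225)}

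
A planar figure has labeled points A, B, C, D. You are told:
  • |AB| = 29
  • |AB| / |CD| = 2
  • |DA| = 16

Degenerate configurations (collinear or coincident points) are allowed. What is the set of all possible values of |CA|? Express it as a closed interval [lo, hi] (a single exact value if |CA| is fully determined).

|CA| ∈ [3/2, 61/2]  (≈ [1.5000, 30.5000])

|AB| ∈ {29}
|AD| ∈ {16}
|CD| ∈ {29/2}
|BD| ∈ [13, 45]
|AC| ∈ [3/2, 61/2]
|BC| ∈ [0, 119/2]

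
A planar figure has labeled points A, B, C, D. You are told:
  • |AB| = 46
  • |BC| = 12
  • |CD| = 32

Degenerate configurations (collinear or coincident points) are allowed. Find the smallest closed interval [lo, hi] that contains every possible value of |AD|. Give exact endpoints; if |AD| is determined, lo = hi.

|AD| ∈ [2, 90]  (≈ [2.0000, 90.0000])

|AB| ∈ {46}
|BC| ∈ {12}
|CD| ∈ {32}
|AC| ∈ [34, 58]
|BD| ∈ [20, 44]
|AD| ∈ [2, 90]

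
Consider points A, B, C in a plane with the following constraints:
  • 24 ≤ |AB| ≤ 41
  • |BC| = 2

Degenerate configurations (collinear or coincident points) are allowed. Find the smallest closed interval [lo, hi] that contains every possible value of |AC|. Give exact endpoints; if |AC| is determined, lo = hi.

|AB| ∈ [24, 41]
|BC| ∈ {2}
|AC| ∈ [22, 43]

|AC| ∈ [22, 43]  (≈ [22.0000, 43.0000])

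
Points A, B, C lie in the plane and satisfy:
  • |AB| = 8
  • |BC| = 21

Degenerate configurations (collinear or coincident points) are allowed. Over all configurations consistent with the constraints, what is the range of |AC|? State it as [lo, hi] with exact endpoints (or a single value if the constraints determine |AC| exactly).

|AC| ∈ [13, 29]  (≈ [13.0000, 29.0000])

|AB| ∈ {8}
|BC| ∈ {21}
|AC| ∈ [13, 29]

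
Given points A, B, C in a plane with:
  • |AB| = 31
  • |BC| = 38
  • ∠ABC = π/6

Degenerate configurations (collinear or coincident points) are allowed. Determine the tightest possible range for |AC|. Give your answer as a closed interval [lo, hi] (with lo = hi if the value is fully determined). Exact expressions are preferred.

|AC| = √(2405 - 1178·√(3))  (≈ 19.0957)

|AB| ∈ {31}
|BC| ∈ {38}
|AC| ∈ {√(2405 - 1178·√(3))}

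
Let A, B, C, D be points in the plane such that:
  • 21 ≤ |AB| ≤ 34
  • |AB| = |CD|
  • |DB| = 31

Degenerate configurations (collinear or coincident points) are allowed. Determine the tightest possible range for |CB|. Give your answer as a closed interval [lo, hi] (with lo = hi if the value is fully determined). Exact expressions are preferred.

|AB| ∈ [21, 34]
|BD| ∈ {31}
|CD| ∈ [21, 34]
|AD| ∈ [0, 65]
|BC| ∈ [0, 65]
|AC| ∈ [0, 99]

|CB| ∈ [0, 65]  (≈ [0.0000, 65.0000])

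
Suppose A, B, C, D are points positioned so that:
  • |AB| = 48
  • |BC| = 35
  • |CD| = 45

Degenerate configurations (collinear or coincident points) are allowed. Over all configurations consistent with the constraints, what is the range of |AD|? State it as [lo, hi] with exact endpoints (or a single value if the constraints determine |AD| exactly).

|AB| ∈ {48}
|BC| ∈ {35}
|CD| ∈ {45}
|AC| ∈ [13, 83]
|BD| ∈ [10, 80]
|AD| ∈ [0, 128]

|AD| ∈ [0, 128]  (≈ [0.0000, 128.0000])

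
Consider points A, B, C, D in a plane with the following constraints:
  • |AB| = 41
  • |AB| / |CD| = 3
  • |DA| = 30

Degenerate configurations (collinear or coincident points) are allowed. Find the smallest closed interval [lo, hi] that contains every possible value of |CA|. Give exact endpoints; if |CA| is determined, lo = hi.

|CA| ∈ [49/3, 131/3]  (≈ [16.3333, 43.6667])

|AB| ∈ {41}
|AD| ∈ {30}
|CD| ∈ {41/3}
|BD| ∈ [11, 71]
|AC| ∈ [49/3, 131/3]
|BC| ∈ [0, 254/3]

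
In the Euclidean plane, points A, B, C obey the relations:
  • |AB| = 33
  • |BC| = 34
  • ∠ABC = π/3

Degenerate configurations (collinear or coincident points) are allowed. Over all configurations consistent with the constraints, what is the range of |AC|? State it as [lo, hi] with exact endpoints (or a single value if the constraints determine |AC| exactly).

|AC| = √(1123)  (≈ 33.5112)

|AB| ∈ {33}
|BC| ∈ {34}
|AC| ∈ {√(1123)}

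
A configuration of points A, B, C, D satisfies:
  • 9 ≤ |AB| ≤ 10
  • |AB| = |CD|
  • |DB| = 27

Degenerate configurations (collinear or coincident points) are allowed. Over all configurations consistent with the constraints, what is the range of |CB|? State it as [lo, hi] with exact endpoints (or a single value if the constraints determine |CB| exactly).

|CB| ∈ [17, 37]  (≈ [17.0000, 37.0000])

|AB| ∈ [9, 10]
|BD| ∈ {27}
|CD| ∈ [9, 10]
|AD| ∈ [17, 37]
|BC| ∈ [17, 37]
|AC| ∈ [7, 47]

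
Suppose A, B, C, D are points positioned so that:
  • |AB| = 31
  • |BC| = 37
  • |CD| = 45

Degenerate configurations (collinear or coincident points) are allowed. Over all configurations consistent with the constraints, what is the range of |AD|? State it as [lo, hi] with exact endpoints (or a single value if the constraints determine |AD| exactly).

|AB| ∈ {31}
|BC| ∈ {37}
|CD| ∈ {45}
|AC| ∈ [6, 68]
|BD| ∈ [8, 82]
|AD| ∈ [0, 113]

|AD| ∈ [0, 113]  (≈ [0.0000, 113.0000])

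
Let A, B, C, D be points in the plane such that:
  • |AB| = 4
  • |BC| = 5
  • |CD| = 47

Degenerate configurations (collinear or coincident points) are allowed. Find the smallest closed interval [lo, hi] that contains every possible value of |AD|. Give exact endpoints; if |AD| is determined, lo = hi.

|AB| ∈ {4}
|BC| ∈ {5}
|CD| ∈ {47}
|AC| ∈ [1, 9]
|BD| ∈ [42, 52]
|AD| ∈ [38, 56]

|AD| ∈ [38, 56]  (≈ [38.0000, 56.0000])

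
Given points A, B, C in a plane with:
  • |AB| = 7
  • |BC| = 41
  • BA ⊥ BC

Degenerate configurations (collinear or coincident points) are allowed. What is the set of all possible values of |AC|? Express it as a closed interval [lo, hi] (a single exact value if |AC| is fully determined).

|AC| = √(1730)  (≈ 41.5933)

|AB| ∈ {7}
|BC| ∈ {41}
|AC| ∈ {√(1730)}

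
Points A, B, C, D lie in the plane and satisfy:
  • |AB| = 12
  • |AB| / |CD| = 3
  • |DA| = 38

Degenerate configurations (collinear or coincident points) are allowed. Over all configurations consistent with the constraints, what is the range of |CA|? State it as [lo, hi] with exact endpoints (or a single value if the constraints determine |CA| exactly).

|CA| ∈ [34, 42]  (≈ [34.0000, 42.0000])

|AB| ∈ {12}
|AD| ∈ {38}
|CD| ∈ {4}
|BD| ∈ [26, 50]
|AC| ∈ [34, 42]
|BC| ∈ [22, 54]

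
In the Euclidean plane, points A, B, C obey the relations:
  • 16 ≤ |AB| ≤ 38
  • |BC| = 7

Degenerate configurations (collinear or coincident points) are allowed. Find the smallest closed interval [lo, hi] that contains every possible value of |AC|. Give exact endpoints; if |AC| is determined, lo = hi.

|AB| ∈ [16, 38]
|BC| ∈ {7}
|AC| ∈ [9, 45]

|AC| ∈ [9, 45]  (≈ [9.0000, 45.0000])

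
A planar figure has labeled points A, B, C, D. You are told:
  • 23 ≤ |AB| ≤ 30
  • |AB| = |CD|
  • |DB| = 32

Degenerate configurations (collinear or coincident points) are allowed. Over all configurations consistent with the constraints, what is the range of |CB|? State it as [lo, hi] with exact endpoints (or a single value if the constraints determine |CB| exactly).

|AB| ∈ [23, 30]
|BD| ∈ {32}
|CD| ∈ [23, 30]
|AD| ∈ [2, 62]
|BC| ∈ [2, 62]
|AC| ∈ [0, 92]

|CB| ∈ [2, 62]  (≈ [2.0000, 62.0000])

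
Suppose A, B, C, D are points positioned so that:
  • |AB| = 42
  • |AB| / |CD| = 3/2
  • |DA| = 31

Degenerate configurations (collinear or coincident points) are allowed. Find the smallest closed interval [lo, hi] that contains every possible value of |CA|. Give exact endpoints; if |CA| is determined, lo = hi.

|CA| ∈ [3, 59]  (≈ [3.0000, 59.0000])

|AB| ∈ {42}
|AD| ∈ {31}
|CD| ∈ {28}
|BD| ∈ [11, 73]
|AC| ∈ [3, 59]
|BC| ∈ [0, 101]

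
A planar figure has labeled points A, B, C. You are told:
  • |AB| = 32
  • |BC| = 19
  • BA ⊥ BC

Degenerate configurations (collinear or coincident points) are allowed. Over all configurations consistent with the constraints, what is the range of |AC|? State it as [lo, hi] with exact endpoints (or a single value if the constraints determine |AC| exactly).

|AC| = √(1385)  (≈ 37.2156)

|AB| ∈ {32}
|BC| ∈ {19}
|AC| ∈ {√(1385)}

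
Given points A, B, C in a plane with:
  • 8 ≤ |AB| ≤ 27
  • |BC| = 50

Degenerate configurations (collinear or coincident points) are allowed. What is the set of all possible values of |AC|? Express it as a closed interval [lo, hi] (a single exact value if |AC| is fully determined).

|AC| ∈ [23, 77]  (≈ [23.0000, 77.0000])

|AB| ∈ [8, 27]
|BC| ∈ {50}
|AC| ∈ [23, 77]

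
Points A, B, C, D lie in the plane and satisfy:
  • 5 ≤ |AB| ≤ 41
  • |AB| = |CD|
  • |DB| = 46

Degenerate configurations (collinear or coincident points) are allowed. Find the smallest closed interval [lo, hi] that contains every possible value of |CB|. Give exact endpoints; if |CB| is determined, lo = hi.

|CB| ∈ [5, 87]  (≈ [5.0000, 87.0000])

|AB| ∈ [5, 41]
|BD| ∈ {46}
|CD| ∈ [5, 41]
|AD| ∈ [5, 87]
|BC| ∈ [5, 87]
|AC| ∈ [0, 128]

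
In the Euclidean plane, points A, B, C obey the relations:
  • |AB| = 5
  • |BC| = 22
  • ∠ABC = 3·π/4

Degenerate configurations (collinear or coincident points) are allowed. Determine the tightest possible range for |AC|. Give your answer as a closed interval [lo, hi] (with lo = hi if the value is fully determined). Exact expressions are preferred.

|AB| ∈ {5}
|BC| ∈ {22}
|AC| ∈ {√(110·√(2) + 509)}

|AC| = √(110·√(2) + 509)  (≈ 25.7791)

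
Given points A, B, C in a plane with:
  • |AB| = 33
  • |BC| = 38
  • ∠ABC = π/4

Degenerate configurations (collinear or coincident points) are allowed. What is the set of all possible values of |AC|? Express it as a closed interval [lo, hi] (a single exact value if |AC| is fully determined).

|AB| ∈ {33}
|BC| ∈ {38}
|AC| ∈ {√(2533 - 1254·√(2))}

|AC| = √(2533 - 1254·√(2))  (≈ 27.5604)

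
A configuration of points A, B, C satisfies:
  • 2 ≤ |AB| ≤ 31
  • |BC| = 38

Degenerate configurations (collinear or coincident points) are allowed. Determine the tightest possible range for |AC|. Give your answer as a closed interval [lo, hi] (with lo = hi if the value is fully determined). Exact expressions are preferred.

|AB| ∈ [2, 31]
|BC| ∈ {38}
|AC| ∈ [7, 69]

|AC| ∈ [7, 69]  (≈ [7.0000, 69.0000])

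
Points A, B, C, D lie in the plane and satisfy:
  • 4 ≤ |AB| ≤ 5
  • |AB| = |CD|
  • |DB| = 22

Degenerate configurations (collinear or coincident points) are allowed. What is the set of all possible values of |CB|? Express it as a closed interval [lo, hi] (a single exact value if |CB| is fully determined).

|AB| ∈ [4, 5]
|BD| ∈ {22}
|CD| ∈ [4, 5]
|AD| ∈ [17, 27]
|BC| ∈ [17, 27]
|AC| ∈ [12, 32]

|CB| ∈ [17, 27]  (≈ [17.0000, 27.0000])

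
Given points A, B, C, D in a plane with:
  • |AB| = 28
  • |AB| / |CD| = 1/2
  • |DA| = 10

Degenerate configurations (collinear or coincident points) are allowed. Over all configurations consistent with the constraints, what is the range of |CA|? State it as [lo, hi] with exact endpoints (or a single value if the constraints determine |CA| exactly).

|AB| ∈ {28}
|AD| ∈ {10}
|CD| ∈ {56}
|BD| ∈ [18, 38]
|AC| ∈ [46, 66]
|BC| ∈ [18, 94]

|CA| ∈ [46, 66]  (≈ [46.0000, 66.0000])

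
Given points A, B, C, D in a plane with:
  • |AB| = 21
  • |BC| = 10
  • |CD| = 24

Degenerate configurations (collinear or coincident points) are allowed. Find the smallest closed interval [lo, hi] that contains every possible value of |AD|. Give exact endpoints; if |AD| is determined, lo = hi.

|AD| ∈ [0, 55]  (≈ [0.0000, 55.0000])

|AB| ∈ {21}
|BC| ∈ {10}
|CD| ∈ {24}
|AC| ∈ [11, 31]
|BD| ∈ [14, 34]
|AD| ∈ [0, 55]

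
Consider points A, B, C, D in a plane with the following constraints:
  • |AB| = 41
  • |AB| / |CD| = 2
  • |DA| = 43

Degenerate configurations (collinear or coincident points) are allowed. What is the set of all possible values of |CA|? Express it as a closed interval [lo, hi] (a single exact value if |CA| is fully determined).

|CA| ∈ [45/2, 127/2]  (≈ [22.5000, 63.5000])

|AB| ∈ {41}
|AD| ∈ {43}
|CD| ∈ {41/2}
|BD| ∈ [2, 84]
|AC| ∈ [45/2, 127/2]
|BC| ∈ [0, 209/2]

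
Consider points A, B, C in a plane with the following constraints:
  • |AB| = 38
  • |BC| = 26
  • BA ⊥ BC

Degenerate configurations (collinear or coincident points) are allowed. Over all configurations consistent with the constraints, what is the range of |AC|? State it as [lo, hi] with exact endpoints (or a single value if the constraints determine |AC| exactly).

|AB| ∈ {38}
|BC| ∈ {26}
|AC| ∈ {2·√(530)}

|AC| = 2·√(530)  (≈ 46.0435)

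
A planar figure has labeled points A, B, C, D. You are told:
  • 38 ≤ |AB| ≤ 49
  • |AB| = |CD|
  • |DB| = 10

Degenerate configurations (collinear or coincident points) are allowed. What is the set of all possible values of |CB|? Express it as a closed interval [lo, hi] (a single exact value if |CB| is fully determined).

|CB| ∈ [28, 59]  (≈ [28.0000, 59.0000])

|AB| ∈ [38, 49]
|BD| ∈ {10}
|CD| ∈ [38, 49]
|AD| ∈ [28, 59]
|BC| ∈ [28, 59]
|AC| ∈ [0, 108]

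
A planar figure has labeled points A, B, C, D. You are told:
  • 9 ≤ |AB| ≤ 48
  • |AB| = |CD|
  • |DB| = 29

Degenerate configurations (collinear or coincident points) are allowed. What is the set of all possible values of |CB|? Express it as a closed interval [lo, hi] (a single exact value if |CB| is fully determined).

|CB| ∈ [0, 77]  (≈ [0.0000, 77.0000])

|AB| ∈ [9, 48]
|BD| ∈ {29}
|CD| ∈ [9, 48]
|AD| ∈ [0, 77]
|BC| ∈ [0, 77]
|AC| ∈ [0, 125]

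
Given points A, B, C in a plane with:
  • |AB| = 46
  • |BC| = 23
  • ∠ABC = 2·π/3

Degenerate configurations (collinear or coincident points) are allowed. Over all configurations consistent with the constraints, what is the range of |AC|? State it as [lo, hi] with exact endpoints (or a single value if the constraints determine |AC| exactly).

|AB| ∈ {46}
|BC| ∈ {23}
|AC| ∈ {23·√(7)}

|AC| = 23·√(7)  (≈ 60.8523)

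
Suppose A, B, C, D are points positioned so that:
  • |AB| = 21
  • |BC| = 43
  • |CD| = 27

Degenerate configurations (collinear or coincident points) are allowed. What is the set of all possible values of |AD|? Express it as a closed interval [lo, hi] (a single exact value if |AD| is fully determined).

|AB| ∈ {21}
|BC| ∈ {43}
|CD| ∈ {27}
|AC| ∈ [22, 64]
|BD| ∈ [16, 70]
|AD| ∈ [0, 91]

|AD| ∈ [0, 91]  (≈ [0.0000, 91.0000])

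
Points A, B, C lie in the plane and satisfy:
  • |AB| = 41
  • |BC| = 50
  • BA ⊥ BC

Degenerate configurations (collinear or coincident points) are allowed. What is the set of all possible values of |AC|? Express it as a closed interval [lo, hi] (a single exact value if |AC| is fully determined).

|AB| ∈ {41}
|BC| ∈ {50}
|AC| ∈ {√(4181)}

|AC| = √(4181)  (≈ 64.6607)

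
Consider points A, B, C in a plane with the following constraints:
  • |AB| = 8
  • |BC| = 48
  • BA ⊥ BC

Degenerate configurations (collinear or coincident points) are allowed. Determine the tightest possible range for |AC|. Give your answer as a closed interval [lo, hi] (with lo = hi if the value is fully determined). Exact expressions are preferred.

|AC| = 8·√(37)  (≈ 48.6621)

|AB| ∈ {8}
|BC| ∈ {48}
|AC| ∈ {8·√(37)}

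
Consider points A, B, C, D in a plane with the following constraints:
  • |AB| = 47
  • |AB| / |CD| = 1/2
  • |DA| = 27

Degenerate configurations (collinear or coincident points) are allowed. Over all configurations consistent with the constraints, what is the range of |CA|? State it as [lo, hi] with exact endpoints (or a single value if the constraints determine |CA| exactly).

|AB| ∈ {47}
|AD| ∈ {27}
|CD| ∈ {94}
|BD| ∈ [20, 74]
|AC| ∈ [67, 121]
|BC| ∈ [20, 168]

|CA| ∈ [67, 121]  (≈ [67.0000, 121.0000])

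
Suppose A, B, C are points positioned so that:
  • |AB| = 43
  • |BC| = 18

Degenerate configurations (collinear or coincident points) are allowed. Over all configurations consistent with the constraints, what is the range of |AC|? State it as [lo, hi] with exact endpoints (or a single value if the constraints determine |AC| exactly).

|AC| ∈ [25, 61]  (≈ [25.0000, 61.0000])

|AB| ∈ {43}
|BC| ∈ {18}
|AC| ∈ [25, 61]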